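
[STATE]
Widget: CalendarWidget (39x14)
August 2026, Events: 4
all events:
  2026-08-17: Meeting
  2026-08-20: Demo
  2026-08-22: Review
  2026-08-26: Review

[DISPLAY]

              August 2026              
Mo Tu We Th Fr Sa Su                   
                1  2                   
 3  4  5  6  7  8  9                   
10 11 12 13 14 15 16                   
17* 18 19 20* 21 22* 23                
24 25 26* 27 28 29 30                  
31                                     
                                       
                                       
                                       
                                       
                                       
                                       


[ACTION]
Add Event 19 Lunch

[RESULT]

              August 2026              
Mo Tu We Th Fr Sa Su                   
                1  2                   
 3  4  5  6  7  8  9                   
10 11 12 13 14 15 16                   
17* 18 19* 20* 21 22* 23               
24 25 26* 27 28 29 30                  
31                                     
                                       
                                       
                                       
                                       
                                       
                                       


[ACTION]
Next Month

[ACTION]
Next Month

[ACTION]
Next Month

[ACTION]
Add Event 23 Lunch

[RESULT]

             November 2026             
Mo Tu We Th Fr Sa Su                   
                   1                   
 2  3  4  5  6  7  8                   
 9 10 11 12 13 14 15                   
16 17 18 19 20 21 22                   
23* 24 25 26 27 28 29                  
30                                     
                                       
                                       
                                       
                                       
                                       
                                       


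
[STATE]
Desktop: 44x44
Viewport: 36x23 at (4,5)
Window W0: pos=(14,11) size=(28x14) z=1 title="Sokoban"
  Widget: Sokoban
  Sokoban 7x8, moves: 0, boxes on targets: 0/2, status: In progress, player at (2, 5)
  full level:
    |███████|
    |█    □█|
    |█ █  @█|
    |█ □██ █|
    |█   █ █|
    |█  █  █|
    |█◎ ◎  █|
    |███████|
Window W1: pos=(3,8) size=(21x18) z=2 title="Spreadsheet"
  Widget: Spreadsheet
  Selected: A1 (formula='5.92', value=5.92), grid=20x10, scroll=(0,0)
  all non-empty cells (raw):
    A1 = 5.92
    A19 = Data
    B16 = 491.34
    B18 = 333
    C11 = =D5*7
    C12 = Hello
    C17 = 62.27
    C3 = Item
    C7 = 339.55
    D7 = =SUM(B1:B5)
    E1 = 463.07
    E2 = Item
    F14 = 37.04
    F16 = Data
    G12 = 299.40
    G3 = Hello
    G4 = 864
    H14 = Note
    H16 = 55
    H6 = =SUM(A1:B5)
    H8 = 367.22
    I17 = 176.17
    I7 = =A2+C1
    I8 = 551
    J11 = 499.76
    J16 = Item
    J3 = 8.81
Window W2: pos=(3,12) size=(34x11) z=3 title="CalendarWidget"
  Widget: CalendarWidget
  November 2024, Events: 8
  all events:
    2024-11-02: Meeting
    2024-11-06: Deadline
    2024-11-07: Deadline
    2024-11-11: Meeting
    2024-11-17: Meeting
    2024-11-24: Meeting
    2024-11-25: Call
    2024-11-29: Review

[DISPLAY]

                                    
                                    
                                    
━━━━━━━━━━━━━━━━━━━┓                
 Spreadsheet       ┃                
───────────────────┨                
A1: 5.92           ┃━━━━━━━━━━━━━━━━
━━━━━━━━━━━━━━━━━━━━━━━━━━━━━━━━┓   
 CalendarWidget                 ┃───
────────────────────────────────┨   
         November 2024          ┃   
Mo Tu We Th Fr Sa Su            ┃   
             1  2*  3           ┃   
 4  5  6*  7*  8  9 10          ┃   
11* 12 13 14 15 16 17*          ┃   
18 19 20 21 22 23 24*           ┃   
25* 26 27 28 29* 30             ┃   
━━━━━━━━━━━━━━━━━━━━━━━━━━━━━━━━┛   
 10        0       ┃                
 11        0       ┃━━━━━━━━━━━━━━━━
━━━━━━━━━━━━━━━━━━━┛                
                                    
                                    


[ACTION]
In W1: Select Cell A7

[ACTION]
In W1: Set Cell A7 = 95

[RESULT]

                                    
                                    
                                    
━━━━━━━━━━━━━━━━━━━┓                
 Spreadsheet       ┃                
───────────────────┨                
A7: 95             ┃━━━━━━━━━━━━━━━━
━━━━━━━━━━━━━━━━━━━━━━━━━━━━━━━━┓   
 CalendarWidget                 ┃───
────────────────────────────────┨   
         November 2024          ┃   
Mo Tu We Th Fr Sa Su            ┃   
             1  2*  3           ┃   
 4  5  6*  7*  8  9 10          ┃   
11* 12 13 14 15 16 17*          ┃   
18 19 20 21 22 23 24*           ┃   
25* 26 27 28 29* 30             ┃   
━━━━━━━━━━━━━━━━━━━━━━━━━━━━━━━━┛   
 10        0       ┃                
 11        0       ┃━━━━━━━━━━━━━━━━
━━━━━━━━━━━━━━━━━━━┛                
                                    
                                    


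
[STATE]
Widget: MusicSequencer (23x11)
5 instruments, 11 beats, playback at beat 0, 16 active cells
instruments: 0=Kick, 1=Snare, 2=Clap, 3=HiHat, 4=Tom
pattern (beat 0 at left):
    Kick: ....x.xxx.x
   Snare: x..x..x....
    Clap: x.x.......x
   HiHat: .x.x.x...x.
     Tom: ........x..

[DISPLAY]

      ▼1234567890      
  Kick····█·███·█      
 Snare█··█··█····      
  Clap█·█·······█      
 HiHat·█·█·█···█·      
   Tom········█··      
                       
                       
                       
                       
                       


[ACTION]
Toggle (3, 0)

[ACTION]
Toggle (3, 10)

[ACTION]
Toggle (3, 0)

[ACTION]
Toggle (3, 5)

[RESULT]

      ▼1234567890      
  Kick····█·███·█      
 Snare█··█··█····      
  Clap█·█·······█      
 HiHat·█·█·····██      
   Tom········█··      
                       
                       
                       
                       
                       


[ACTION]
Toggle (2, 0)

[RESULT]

      ▼1234567890      
  Kick····█·███·█      
 Snare█··█··█····      
  Clap··█·······█      
 HiHat·█·█·····██      
   Tom········█··      
                       
                       
                       
                       
                       


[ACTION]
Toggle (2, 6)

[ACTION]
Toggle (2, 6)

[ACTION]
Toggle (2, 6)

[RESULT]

      ▼1234567890      
  Kick····█·███·█      
 Snare█··█··█····      
  Clap··█···█···█      
 HiHat·█·█·····██      
   Tom········█··      
                       
                       
                       
                       
                       


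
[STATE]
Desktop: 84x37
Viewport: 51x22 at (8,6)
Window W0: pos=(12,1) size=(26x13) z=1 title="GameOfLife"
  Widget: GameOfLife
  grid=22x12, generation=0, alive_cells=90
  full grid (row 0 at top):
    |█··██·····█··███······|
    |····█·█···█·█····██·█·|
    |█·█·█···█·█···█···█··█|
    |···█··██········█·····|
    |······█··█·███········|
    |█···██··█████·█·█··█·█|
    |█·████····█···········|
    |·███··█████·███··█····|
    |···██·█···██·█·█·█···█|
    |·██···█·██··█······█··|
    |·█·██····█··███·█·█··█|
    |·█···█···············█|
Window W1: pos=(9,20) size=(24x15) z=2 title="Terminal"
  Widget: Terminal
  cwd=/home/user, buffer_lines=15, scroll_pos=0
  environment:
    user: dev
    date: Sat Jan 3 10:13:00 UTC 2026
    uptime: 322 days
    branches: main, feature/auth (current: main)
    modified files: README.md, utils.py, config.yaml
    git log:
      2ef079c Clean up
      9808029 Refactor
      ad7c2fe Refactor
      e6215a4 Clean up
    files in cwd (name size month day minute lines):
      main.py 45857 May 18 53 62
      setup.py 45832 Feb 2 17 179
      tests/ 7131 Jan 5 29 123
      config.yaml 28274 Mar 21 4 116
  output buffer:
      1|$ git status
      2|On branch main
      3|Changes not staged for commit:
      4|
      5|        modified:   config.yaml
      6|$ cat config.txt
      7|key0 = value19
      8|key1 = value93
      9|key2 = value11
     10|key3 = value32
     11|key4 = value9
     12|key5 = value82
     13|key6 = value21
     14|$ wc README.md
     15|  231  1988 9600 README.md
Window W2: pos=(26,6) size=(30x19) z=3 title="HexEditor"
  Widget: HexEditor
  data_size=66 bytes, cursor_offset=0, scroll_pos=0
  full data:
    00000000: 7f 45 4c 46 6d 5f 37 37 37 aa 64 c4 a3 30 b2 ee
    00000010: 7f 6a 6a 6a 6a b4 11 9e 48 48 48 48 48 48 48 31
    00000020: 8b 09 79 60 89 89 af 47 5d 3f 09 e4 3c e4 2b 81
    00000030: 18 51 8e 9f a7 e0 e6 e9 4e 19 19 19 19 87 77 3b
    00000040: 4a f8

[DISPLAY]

    ┃···█··██·····┏━━━━━━━━━━━━━━━━━━━━━━━━━━━━┓   
    ┃······█··█·██┃ HexEditor                  ┃   
    ┃█···██··█████┠────────────────────────────┨   
    ┃█·████····█··┃00000000  7F 45 4c 46 6d 5f ┃   
    ┃·███··█████·█┃00000010  7f 6a 6a 6a 6a b4 ┃   
    ┃···██·█···██·┃00000020  8b 09 79 60 89 89 ┃   
    ┃·██···█·██··█┃00000030  18 51 8e 9f a7 e0 ┃   
    ┗━━━━━━━━━━━━━┃00000040  4a f8             ┃   
                  ┃                            ┃   
                  ┃                            ┃   
                  ┃                            ┃   
                  ┃                            ┃   
                  ┃                            ┃   
                  ┃                            ┃   
 ┏━━━━━━━━━━━━━━━━┃                            ┃   
 ┃ Terminal       ┃                            ┃   
 ┠────────────────┃                            ┃   
 ┃$ git status    ┃                            ┃   
 ┃On branch main  ┗━━━━━━━━━━━━━━━━━━━━━━━━━━━━┛   
 ┃Changes not staged for┃                          
 ┃                      ┃                          
 ┃        modified:   co┃                          


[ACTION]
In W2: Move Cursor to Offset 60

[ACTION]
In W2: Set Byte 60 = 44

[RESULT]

    ┃···█··██·····┏━━━━━━━━━━━━━━━━━━━━━━━━━━━━┓   
    ┃······█··█·██┃ HexEditor                  ┃   
    ┃█···██··█████┠────────────────────────────┨   
    ┃█·████····█··┃00000000  7f 45 4c 46 6d 5f ┃   
    ┃·███··█████·█┃00000010  7f 6a 6a 6a 6a b4 ┃   
    ┃···██·█···██·┃00000020  8b 09 79 60 89 89 ┃   
    ┃·██···█·██··█┃00000030  18 51 8e 9f a7 e0 ┃   
    ┗━━━━━━━━━━━━━┃00000040  4a f8             ┃   
                  ┃                            ┃   
                  ┃                            ┃   
                  ┃                            ┃   
                  ┃                            ┃   
                  ┃                            ┃   
                  ┃                            ┃   
 ┏━━━━━━━━━━━━━━━━┃                            ┃   
 ┃ Terminal       ┃                            ┃   
 ┠────────────────┃                            ┃   
 ┃$ git status    ┃                            ┃   
 ┃On branch main  ┗━━━━━━━━━━━━━━━━━━━━━━━━━━━━┛   
 ┃Changes not staged for┃                          
 ┃                      ┃                          
 ┃        modified:   co┃                          


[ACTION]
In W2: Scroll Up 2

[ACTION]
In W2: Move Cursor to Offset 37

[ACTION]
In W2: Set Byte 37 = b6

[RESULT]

    ┃···█··██·····┏━━━━━━━━━━━━━━━━━━━━━━━━━━━━┓   
    ┃······█··█·██┃ HexEditor                  ┃   
    ┃█···██··█████┠────────────────────────────┨   
    ┃█·████····█··┃00000000  7f 45 4c 46 6d 5f ┃   
    ┃·███··█████·█┃00000010  7f 6a 6a 6a 6a b4 ┃   
    ┃···██·█···██·┃00000020  8b 09 79 60 89 B6 ┃   
    ┃·██···█·██··█┃00000030  18 51 8e 9f a7 e0 ┃   
    ┗━━━━━━━━━━━━━┃00000040  4a f8             ┃   
                  ┃                            ┃   
                  ┃                            ┃   
                  ┃                            ┃   
                  ┃                            ┃   
                  ┃                            ┃   
                  ┃                            ┃   
 ┏━━━━━━━━━━━━━━━━┃                            ┃   
 ┃ Terminal       ┃                            ┃   
 ┠────────────────┃                            ┃   
 ┃$ git status    ┃                            ┃   
 ┃On branch main  ┗━━━━━━━━━━━━━━━━━━━━━━━━━━━━┛   
 ┃Changes not staged for┃                          
 ┃                      ┃                          
 ┃        modified:   co┃                          


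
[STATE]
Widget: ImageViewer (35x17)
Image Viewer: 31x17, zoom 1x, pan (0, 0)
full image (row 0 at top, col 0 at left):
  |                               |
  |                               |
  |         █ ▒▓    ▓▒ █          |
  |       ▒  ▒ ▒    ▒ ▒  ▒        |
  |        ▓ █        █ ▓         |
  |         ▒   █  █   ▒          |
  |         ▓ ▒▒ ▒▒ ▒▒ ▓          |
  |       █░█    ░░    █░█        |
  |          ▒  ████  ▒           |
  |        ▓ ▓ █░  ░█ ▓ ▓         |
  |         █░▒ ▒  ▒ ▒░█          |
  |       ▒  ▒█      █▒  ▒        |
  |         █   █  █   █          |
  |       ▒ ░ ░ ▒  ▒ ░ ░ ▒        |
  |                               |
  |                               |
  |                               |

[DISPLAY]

                                   
                                   
         █ ▒▓    ▓▒ █              
       ▒  ▒ ▒    ▒ ▒  ▒            
        ▓ █        █ ▓             
         ▒   █  █   ▒              
         ▓ ▒▒ ▒▒ ▒▒ ▓              
       █░█    ░░    █░█            
          ▒  ████  ▒               
        ▓ ▓ █░  ░█ ▓ ▓             
         █░▒ ▒  ▒ ▒░█              
       ▒  ▒█      █▒  ▒            
         █   █  █   █              
       ▒ ░ ░ ▒  ▒ ░ ░ ▒            
                                   
                                   
                                   


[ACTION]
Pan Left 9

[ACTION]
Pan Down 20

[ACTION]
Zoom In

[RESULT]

                  ██░░▒▒  ▒▒    ▒▒ 
                  ██░░▒▒  ▒▒    ▒▒ 
              ▒▒    ▒▒██           
              ▒▒    ▒▒██           
                  ██      ██    ██ 
                  ██      ██    ██ 
              ▒▒  ░░  ░░  ▒▒    ▒▒ 
              ▒▒  ░░  ░░  ▒▒    ▒▒ 
                                   
                                   
                                   
                                   
                                   
                                   
                                   
                                   
                                   


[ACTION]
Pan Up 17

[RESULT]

                                   
                  ██  ▒▒▓▓        ▓
                  ██  ▒▒▓▓        ▓
              ▒▒    ▒▒  ▒▒        ▒
              ▒▒    ▒▒  ▒▒        ▒
                ▓▓  ██             
                ▓▓  ██             
                  ▒▒      ██    ██ 
                  ▒▒      ██    ██ 
                  ▓▓  ▒▒▒▒  ▒▒▒▒  ▒
                  ▓▓  ▒▒▒▒  ▒▒▒▒  ▒
              ██░░██        ░░░░   
              ██░░██        ░░░░   
                    ▒▒    ████████ 
                    ▒▒    ████████ 
                ▓▓  ▓▓  ██░░    ░░█
                ▓▓  ▓▓  ██░░    ░░█


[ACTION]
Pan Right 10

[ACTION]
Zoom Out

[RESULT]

▒ ▒    ▒ ▒  ▒                      
█        █ ▓                       
   █  █   ▒                        
 ▒▒ ▒▒ ▒▒ ▓                        
    ░░    █░█                      
▒  ████  ▒                         
▓ █░  ░█ ▓ ▓                       
░▒ ▒  ▒ ▒░█                        
▒█      █▒  ▒                      
   █  █   █                        
 ░ ▒  ▒ ░ ░ ▒                      
                                   
                                   
                                   
                                   
                                   
                                   


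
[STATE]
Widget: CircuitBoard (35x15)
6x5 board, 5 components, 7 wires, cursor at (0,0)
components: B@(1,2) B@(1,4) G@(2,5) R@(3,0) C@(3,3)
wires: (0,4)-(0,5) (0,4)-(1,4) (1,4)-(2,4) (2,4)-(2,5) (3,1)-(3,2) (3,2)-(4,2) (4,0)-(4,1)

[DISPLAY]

   0 1 2 3 4 5                     
0  [.]              · ─ ·          
                    │              
1           B       B              
                    │              
2                   · ─ G          
                                   
3   R   · ─ ·   C                  
            │                      
4   · ─ ·   ·                      
Cursor: (0,0)                      
                                   
                                   
                                   
                                   


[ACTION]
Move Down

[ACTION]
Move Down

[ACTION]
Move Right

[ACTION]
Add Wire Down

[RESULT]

   0 1 2 3 4 5                     
0                   · ─ ·          
                    │              
1           B       B              
                    │              
2      [.]          · ─ G          
        │                          
3   R   · ─ ·   C                  
            │                      
4   · ─ ·   ·                      
Cursor: (2,1)                      
                                   
                                   
                                   
                                   


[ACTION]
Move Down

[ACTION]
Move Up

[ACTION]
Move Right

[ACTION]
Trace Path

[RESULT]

   0 1 2 3 4 5                     
0                   · ─ ·          
                    │              
1           B       B              
                    │              
2       ·  [.]      · ─ G          
        │                          
3   R   · ─ ·   C                  
            │                      
4   · ─ ·   ·                      
Cursor: (2,2)  Trace: No connection
                                   
                                   
                                   
                                   


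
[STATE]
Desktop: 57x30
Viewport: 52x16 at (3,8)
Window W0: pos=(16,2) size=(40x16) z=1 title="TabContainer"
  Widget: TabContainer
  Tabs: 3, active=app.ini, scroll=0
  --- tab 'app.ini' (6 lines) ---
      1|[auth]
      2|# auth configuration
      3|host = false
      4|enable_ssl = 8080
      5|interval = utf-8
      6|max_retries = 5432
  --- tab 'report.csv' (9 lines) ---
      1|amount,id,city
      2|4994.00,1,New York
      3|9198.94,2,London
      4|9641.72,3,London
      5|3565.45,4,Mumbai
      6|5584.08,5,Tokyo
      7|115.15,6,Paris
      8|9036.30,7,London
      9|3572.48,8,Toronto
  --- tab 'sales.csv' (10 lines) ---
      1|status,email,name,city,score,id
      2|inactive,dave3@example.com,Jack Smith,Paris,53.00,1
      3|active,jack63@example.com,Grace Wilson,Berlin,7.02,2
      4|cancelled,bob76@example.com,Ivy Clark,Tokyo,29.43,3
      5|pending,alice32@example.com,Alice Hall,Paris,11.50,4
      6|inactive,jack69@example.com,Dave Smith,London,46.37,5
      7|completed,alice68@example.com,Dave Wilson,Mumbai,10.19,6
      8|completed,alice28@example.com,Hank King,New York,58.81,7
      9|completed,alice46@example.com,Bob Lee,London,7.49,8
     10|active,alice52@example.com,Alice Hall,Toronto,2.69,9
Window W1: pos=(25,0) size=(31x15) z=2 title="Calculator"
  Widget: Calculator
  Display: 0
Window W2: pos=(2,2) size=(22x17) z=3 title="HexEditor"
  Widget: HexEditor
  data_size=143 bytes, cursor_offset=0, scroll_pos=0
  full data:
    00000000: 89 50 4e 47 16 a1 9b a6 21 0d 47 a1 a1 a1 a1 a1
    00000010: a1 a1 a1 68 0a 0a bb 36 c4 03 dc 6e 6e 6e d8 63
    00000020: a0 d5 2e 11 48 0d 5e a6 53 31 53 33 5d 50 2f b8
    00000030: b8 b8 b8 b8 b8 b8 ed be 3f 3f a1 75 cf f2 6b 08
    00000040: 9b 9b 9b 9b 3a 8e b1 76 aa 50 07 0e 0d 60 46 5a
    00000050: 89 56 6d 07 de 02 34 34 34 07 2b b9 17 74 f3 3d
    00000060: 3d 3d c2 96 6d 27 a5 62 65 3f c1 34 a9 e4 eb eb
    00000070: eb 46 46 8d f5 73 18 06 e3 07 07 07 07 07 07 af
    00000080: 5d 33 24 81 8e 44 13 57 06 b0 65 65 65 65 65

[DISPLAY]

00000030  b8 b8 b8 b┃c┃├───┼───┼───┼───┤            
00000040  9b 9b 9b 9┃f┃│ 1 │ 2 │ 3 │ - │            
00000050  89 56 6d 0┃s┃├───┼───┼───┼───┤            
00000060  3d 3d c2 9┃l┃│ 0 │ . │ = │ + │            
00000070  eb 46 46 8┃r┃├───┼───┼───┼───┤            
00000080  5d 33 24 8┃ ┃│ C │ MC│ MR│ M+│            
                    ┃ ┗━━━━━━━━━━━━━━━━━━━━━━━━━━━━━
                    ┃                               
                    ┃                               
                    ┃━━━━━━━━━━━━━━━━━━━━━━━━━━━━━━━
━━━━━━━━━━━━━━━━━━━━┛                               
                                                    
                                                    
                                                    
                                                    
                                                    


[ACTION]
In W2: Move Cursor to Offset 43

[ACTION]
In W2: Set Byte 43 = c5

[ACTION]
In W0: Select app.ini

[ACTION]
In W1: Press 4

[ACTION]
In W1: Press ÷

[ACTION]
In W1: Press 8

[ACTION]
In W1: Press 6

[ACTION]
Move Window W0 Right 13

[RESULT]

00000030  b8 b8 b8 b┃ ┃├───┼───┼───┼───┤            
00000040  9b 9b 9b 9┃ ┃│ 1 │ 2 │ 3 │ - │            
00000050  89 56 6d 0┃_┃├───┼───┼───┼───┤            
00000060  3d 3d c2 9┃a┃│ 0 │ . │ = │ + │            
00000070  eb 46 46 8┃t┃├───┼───┼───┼───┤            
00000080  5d 33 24 8┃ ┃│ C │ MC│ MR│ M+│            
                    ┃ ┗━━━━━━━━━━━━━━━━━━━━━━━━━━━━━
                    ┃                               
                    ┃                               
                    ┃━━━━━━━━━━━━━━━━━━━━━━━━━━━━━━━
━━━━━━━━━━━━━━━━━━━━┛                               
                                                    
                                                    
                                                    
                                                    
                                                    


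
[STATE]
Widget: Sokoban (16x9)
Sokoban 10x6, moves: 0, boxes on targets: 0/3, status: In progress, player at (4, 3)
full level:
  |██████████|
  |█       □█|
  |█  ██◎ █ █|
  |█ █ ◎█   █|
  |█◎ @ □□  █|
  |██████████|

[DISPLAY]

██████████      
█       □█      
█  ██◎ █ █      
█ █ ◎█   █      
█◎ @ □□  █      
██████████      
Moves: 0  0/3   
                
                


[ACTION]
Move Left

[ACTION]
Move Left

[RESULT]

██████████      
█       □█      
█  ██◎ █ █      
█ █ ◎█   █      
█+   □□  █      
██████████      
Moves: 2  0/3   
                
                


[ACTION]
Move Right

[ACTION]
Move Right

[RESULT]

██████████      
█       □█      
█  ██◎ █ █      
█ █ ◎█   █      
█◎ @ □□  █      
██████████      
Moves: 4  0/3   
                
                


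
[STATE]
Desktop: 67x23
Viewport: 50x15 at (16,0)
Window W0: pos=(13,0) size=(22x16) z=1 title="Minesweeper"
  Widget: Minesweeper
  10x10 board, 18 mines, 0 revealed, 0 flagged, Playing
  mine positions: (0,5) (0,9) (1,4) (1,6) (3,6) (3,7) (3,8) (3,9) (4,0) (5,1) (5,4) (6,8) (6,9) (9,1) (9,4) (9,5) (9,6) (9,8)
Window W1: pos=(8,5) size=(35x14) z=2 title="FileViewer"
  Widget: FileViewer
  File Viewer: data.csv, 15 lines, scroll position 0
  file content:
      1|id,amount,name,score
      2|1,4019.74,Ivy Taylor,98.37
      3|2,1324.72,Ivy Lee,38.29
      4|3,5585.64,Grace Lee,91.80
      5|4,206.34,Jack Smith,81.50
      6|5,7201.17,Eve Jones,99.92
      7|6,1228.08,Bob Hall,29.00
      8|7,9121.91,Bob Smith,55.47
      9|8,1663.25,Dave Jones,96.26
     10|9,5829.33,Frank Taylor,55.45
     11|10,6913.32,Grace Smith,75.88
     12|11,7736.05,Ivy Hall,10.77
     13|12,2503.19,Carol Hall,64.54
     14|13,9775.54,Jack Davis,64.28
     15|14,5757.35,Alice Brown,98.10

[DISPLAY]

━━━━━━━━━━━━━━━━━━┓                               
inesweeper        ┃                               
──────────────────┨                               
■■■■■■■■          ┃                               
■■■■■■■■          ┃                               
━━━━━━━━━━━━━━━━━━━━━━━━━━┓                       
ewer                      ┃                       
──────────────────────────┨                       
nt,name,score            ▲┃                       
74,Ivy Taylor,98.37      █┃                       
72,Ivy Lee,38.29         ░┃                       
64,Grace Lee,91.80       ░┃                       
4,Jack Smith,81.50       ░┃                       
17,Eve Jones,99.92       ░┃                       
08,Bob Hall,29.00        ░┃                       


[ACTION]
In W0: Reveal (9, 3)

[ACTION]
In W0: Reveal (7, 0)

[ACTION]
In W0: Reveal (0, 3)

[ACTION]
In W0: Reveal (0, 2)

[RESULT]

━━━━━━━━━━━━━━━━━━┓                               
inesweeper        ┃                               
──────────────────┨                               
 1■■■■■■          ┃                               
 1■■■■■■          ┃                               
━━━━━━━━━━━━━━━━━━━━━━━━━━┓                       
ewer                      ┃                       
──────────────────────────┨                       
nt,name,score            ▲┃                       
74,Ivy Taylor,98.37      █┃                       
72,Ivy Lee,38.29         ░┃                       
64,Grace Lee,91.80       ░┃                       
4,Jack Smith,81.50       ░┃                       
17,Eve Jones,99.92       ░┃                       
08,Bob Hall,29.00        ░┃                       


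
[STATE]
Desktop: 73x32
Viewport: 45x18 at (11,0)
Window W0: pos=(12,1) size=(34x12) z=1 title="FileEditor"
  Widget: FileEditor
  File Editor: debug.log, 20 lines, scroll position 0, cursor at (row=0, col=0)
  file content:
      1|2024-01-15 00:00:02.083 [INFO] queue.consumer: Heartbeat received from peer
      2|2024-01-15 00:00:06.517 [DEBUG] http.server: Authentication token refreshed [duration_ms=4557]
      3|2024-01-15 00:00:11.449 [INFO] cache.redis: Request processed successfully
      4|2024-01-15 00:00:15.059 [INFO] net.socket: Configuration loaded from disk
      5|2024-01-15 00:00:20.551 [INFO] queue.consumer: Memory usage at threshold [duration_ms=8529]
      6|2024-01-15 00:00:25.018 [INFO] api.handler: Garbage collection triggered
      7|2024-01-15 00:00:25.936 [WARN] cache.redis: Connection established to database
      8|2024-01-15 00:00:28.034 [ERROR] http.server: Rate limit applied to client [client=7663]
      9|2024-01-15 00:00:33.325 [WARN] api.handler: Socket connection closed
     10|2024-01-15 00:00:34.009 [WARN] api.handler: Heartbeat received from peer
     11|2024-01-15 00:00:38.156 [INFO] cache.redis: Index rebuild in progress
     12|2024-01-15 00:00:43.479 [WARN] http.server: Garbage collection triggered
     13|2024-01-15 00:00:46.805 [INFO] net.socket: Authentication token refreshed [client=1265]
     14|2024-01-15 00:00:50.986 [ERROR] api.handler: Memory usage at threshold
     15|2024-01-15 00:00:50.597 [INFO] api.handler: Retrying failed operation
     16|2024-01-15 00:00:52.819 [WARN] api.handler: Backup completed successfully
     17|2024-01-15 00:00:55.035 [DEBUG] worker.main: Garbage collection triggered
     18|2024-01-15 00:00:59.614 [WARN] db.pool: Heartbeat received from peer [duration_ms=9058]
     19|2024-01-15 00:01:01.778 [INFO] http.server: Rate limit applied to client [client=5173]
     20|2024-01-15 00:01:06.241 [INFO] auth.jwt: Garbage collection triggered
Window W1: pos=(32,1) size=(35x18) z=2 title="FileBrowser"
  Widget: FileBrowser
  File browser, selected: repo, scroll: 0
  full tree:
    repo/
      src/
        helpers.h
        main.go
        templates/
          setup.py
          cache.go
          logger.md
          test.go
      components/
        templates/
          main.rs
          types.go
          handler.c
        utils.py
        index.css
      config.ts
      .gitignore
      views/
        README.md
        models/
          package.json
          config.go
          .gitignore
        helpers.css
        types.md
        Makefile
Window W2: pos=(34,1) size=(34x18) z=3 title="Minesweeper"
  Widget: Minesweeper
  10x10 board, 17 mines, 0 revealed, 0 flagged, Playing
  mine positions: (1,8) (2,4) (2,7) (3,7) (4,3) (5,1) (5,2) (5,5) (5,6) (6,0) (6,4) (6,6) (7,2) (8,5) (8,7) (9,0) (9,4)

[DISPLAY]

                                             
 ┏━━━━━━━━━━━━━━━━━━━┏━┏━━━━━━━━━━━━━━━━━━━━━
 ┃ FileEditor        ┃ ┃ Minesweeper         
 ┠───────────────────┠─┠─────────────────────
 ┃█024-01-15 00:00:02┃>┃■■■■■■■■■■           
 ┃2024-01-15 00:00:06┃ ┃■■■■■■■■■■           
 ┃2024-01-15 00:00:11┃ ┃■■■■■■■■■■           
 ┃2024-01-15 00:00:15┃ ┃■■■■■■■■■■           
 ┃2024-01-15 00:00:20┃ ┃■■■■■■■■■■           
 ┃2024-01-15 00:00:25┃ ┃■■■■■■■■■■           
 ┃2024-01-15 00:00:25┃ ┃■■■■■■■■■■           
 ┃2024-01-15 00:00:28┃ ┃■■■■■■■■■■           
 ┗━━━━━━━━━━━━━━━━━━━┃ ┃■■■■■■■■■■           
                     ┃ ┃■■■■■■■■■■           
                     ┃ ┃                     
                     ┃ ┃                     
                     ┃ ┃                     
                     ┃ ┃                     


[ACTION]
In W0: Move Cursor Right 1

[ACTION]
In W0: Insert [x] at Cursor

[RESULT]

                                             
 ┏━━━━━━━━━━━━━━━━━━━┏━┏━━━━━━━━━━━━━━━━━━━━━
 ┃ FileEditor        ┃ ┃ Minesweeper         
 ┠───────────────────┠─┠─────────────────────
 ┃2x█24-01-15 00:00:0┃>┃■■■■■■■■■■           
 ┃2024-01-15 00:00:06┃ ┃■■■■■■■■■■           
 ┃2024-01-15 00:00:11┃ ┃■■■■■■■■■■           
 ┃2024-01-15 00:00:15┃ ┃■■■■■■■■■■           
 ┃2024-01-15 00:00:20┃ ┃■■■■■■■■■■           
 ┃2024-01-15 00:00:25┃ ┃■■■■■■■■■■           
 ┃2024-01-15 00:00:25┃ ┃■■■■■■■■■■           
 ┃2024-01-15 00:00:28┃ ┃■■■■■■■■■■           
 ┗━━━━━━━━━━━━━━━━━━━┃ ┃■■■■■■■■■■           
                     ┃ ┃■■■■■■■■■■           
                     ┃ ┃                     
                     ┃ ┃                     
                     ┃ ┃                     
                     ┃ ┃                     


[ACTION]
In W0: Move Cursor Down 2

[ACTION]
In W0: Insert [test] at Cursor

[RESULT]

                                             
 ┏━━━━━━━━━━━━━━━━━━━┏━┏━━━━━━━━━━━━━━━━━━━━━
 ┃ FileEditor        ┃ ┃ Minesweeper         
 ┠───────────────────┠─┠─────────────────────
 ┃2x024-01-15 00:00:0┃>┃■■■■■■■■■■           
 ┃2024-01-15 00:00:06┃ ┃■■■■■■■■■■           
 ┃20test█4-01-15 00:0┃ ┃■■■■■■■■■■           
 ┃2024-01-15 00:00:15┃ ┃■■■■■■■■■■           
 ┃2024-01-15 00:00:20┃ ┃■■■■■■■■■■           
 ┃2024-01-15 00:00:25┃ ┃■■■■■■■■■■           
 ┃2024-01-15 00:00:25┃ ┃■■■■■■■■■■           
 ┃2024-01-15 00:00:28┃ ┃■■■■■■■■■■           
 ┗━━━━━━━━━━━━━━━━━━━┃ ┃■■■■■■■■■■           
                     ┃ ┃■■■■■■■■■■           
                     ┃ ┃                     
                     ┃ ┃                     
                     ┃ ┃                     
                     ┃ ┃                     


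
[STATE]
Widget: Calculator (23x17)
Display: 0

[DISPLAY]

                      0
┌───┬───┬───┬───┐      
│ 7 │ 8 │ 9 │ ÷ │      
├───┼───┼───┼───┤      
│ 4 │ 5 │ 6 │ × │      
├───┼───┼───┼───┤      
│ 1 │ 2 │ 3 │ - │      
├───┼───┼───┼───┤      
│ 0 │ . │ = │ + │      
├───┼───┼───┼───┤      
│ C │ MC│ MR│ M+│      
└───┴───┴───┴───┘      
                       
                       
                       
                       
                       


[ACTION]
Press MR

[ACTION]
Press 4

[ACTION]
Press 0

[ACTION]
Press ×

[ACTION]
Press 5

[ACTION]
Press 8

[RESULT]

                     58
┌───┬───┬───┬───┐      
│ 7 │ 8 │ 9 │ ÷ │      
├───┼───┼───┼───┤      
│ 4 │ 5 │ 6 │ × │      
├───┼───┼───┼───┤      
│ 1 │ 2 │ 3 │ - │      
├───┼───┼───┼───┤      
│ 0 │ . │ = │ + │      
├───┼───┼───┼───┤      
│ C │ MC│ MR│ M+│      
└───┴───┴───┴───┘      
                       
                       
                       
                       
                       


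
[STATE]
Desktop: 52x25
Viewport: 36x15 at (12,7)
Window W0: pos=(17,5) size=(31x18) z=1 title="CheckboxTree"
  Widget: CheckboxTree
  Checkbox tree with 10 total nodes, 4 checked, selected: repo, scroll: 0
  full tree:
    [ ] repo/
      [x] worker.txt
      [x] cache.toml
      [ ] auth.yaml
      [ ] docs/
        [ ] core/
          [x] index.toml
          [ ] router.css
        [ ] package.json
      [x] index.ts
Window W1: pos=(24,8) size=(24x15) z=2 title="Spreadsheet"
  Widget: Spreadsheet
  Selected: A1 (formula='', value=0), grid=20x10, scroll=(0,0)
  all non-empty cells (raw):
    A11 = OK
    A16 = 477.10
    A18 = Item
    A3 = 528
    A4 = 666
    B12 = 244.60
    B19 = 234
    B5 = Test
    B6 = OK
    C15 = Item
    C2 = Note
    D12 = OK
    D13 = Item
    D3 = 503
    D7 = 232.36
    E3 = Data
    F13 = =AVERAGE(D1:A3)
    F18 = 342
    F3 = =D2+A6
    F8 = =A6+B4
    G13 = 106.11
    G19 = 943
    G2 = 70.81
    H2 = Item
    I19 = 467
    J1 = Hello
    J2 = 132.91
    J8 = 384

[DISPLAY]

     ┠─────────────────────────────┨
     ┃>[-] r┏━━━━━━━━━━━━━━━━━━━━━━┓
     ┃   [x]┃ Spreadsheet          ┃
     ┃   [x]┠──────────────────────┨
     ┃   [ ]┃A1:                   ┃
     ┃   [-]┃       A       B      ┃
     ┃     [┃----------------------┃
     ┃      ┃  1      [0]       0  ┃
     ┃      ┃  2        0       0No┃
     ┃     [┃  3      528       0  ┃
     ┃   [x]┃  4      666       0  ┃
     ┃      ┃  5        0Test      ┃
     ┃      ┃  6        0OK        ┃
     ┃      ┃  7        0       0  ┃
     ┃      ┃  8        0       0  ┃


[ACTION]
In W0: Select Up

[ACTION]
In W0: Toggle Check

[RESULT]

     ┠─────────────────────────────┨
     ┃>[x] r┏━━━━━━━━━━━━━━━━━━━━━━┓
     ┃   [x]┃ Spreadsheet          ┃
     ┃   [x]┠──────────────────────┨
     ┃   [x]┃A1:                   ┃
     ┃   [x]┃       A       B      ┃
     ┃     [┃----------------------┃
     ┃      ┃  1      [0]       0  ┃
     ┃      ┃  2        0       0No┃
     ┃     [┃  3      528       0  ┃
     ┃   [x]┃  4      666       0  ┃
     ┃      ┃  5        0Test      ┃
     ┃      ┃  6        0OK        ┃
     ┃      ┃  7        0       0  ┃
     ┃      ┃  8        0       0  ┃


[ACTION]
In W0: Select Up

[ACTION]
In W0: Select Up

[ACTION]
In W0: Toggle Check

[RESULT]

     ┠─────────────────────────────┨
     ┃>[ ] r┏━━━━━━━━━━━━━━━━━━━━━━┓
     ┃   [ ]┃ Spreadsheet          ┃
     ┃   [ ]┠──────────────────────┨
     ┃   [ ]┃A1:                   ┃
     ┃   [ ]┃       A       B      ┃
     ┃     [┃----------------------┃
     ┃      ┃  1      [0]       0  ┃
     ┃      ┃  2        0       0No┃
     ┃     [┃  3      528       0  ┃
     ┃   [ ]┃  4      666       0  ┃
     ┃      ┃  5        0Test      ┃
     ┃      ┃  6        0OK        ┃
     ┃      ┃  7        0       0  ┃
     ┃      ┃  8        0       0  ┃
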